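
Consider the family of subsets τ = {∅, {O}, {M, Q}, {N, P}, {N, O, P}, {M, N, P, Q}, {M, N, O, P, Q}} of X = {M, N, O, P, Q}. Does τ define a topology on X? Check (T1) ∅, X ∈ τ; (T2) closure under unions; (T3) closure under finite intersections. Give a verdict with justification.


τ is NOT a topology on X.

Axiom (T1): ∅ ∈ τ? Yes; X ∈ τ? Yes.
Axiom (T2/T3): check pairwise unions and intersections of members of τ.
Counterexample for (T2): {O} ∪ {M, Q} = {M, O, Q} ∉ τ. Therefore τ is NOT a topology.


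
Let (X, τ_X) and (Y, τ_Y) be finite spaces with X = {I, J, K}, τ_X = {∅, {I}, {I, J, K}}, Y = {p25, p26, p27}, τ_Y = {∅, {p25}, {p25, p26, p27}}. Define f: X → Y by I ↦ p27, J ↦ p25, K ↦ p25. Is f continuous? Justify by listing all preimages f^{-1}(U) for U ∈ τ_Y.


f is NOT continuous.

Compute f^{-1}(U) for each U ∈ τ_Y:
  U = ∅: f^{-1}(U) = ∅ ∈ τ_X ✓.
  U = {p25}: f^{-1}(U) = {J, K} ∉ τ_X ✗.
  U = {p25, p26, p27}: f^{-1}(U) = {I, J, K} ∈ τ_X ✓.
Found U = {p25} with f^{-1}(U) = {J, K} not in τ_X. Therefore f is NOT continuous.


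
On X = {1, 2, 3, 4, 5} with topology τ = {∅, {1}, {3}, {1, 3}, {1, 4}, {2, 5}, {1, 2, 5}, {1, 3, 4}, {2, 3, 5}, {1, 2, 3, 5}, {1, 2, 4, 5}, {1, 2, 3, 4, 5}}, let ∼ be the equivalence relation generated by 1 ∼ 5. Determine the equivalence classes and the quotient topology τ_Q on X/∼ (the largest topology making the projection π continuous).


X/∼ = {[1=5], [2], [3], [4]}; |τ_Q| = 6.

Equivalence classes: [1=5], [2], [3], [4].
Quotient map π: X → X/∼ sends 1 ↦ [1=5], 2 ↦ [2], 3 ↦ [3], 4 ↦ [4], 5 ↦ [1=5].
For each subset V ⊆ X/∼, compute π^{-1}(V) ⊆ X and check whether π^{-1}(V) ∈ τ. V is open in τ_Q iff π^{-1}(V) ∈ τ.
  V = {}: π^{-1}(V) = ∅ ∈ τ ✓.
  V = {[1=5]}: π^{-1}(V) = {1, 5} ∉ τ ✗.
  V = {[2]}: π^{-1}(V) = {2} ∉ τ ✗.
  V = {[1=5], [2]}: π^{-1}(V) = {1, 2, 5} ∈ τ ✓.
  V = {[3]}: π^{-1}(V) = {3} ∈ τ ✓.
  V = {[1=5], [3]}: π^{-1}(V) = {1, 3, 5} ∉ τ ✗.
  V = {[2], [3]}: π^{-1}(V) = {2, 3} ∉ τ ✗.
  V = {[1=5], [2], [3]}: π^{-1}(V) = {1, 2, 3, 5} ∈ τ ✓.
  V = {[4]}: π^{-1}(V) = {4} ∉ τ ✗.
  V = {[1=5], [4]}: π^{-1}(V) = {1, 4, 5} ∉ τ ✗.
  V = {[2], [4]}: π^{-1}(V) = {2, 4} ∉ τ ✗.
  V = {[1=5], [2], [4]}: π^{-1}(V) = {1, 2, 4, 5} ∈ τ ✓.
  V = {[3], [4]}: π^{-1}(V) = {3, 4} ∉ τ ✗.
  V = {[1=5], [3], [4]}: π^{-1}(V) = {1, 3, 4, 5} ∉ τ ✗.
  V = {[2], [3], [4]}: π^{-1}(V) = {2, 3, 4} ∉ τ ✗.
  V = {[1=5], [2], [3], [4]}: π^{-1}(V) = {1, 2, 3, 4, 5} ∈ τ ✓.
Open sets in the quotient: τ_Q = {{}, {[1=5], [2]}, {[3]}, {[1=5], [2], [3]}, {[1=5], [2], [4]}, {[1=5], [2], [3], [4]}} (6 elements).


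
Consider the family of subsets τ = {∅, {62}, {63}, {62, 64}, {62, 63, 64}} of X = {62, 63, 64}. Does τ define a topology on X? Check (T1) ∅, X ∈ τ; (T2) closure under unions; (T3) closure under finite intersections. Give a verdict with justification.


τ is NOT a topology on X.

Axiom (T1): ∅ ∈ τ? Yes; X ∈ τ? Yes.
Axiom (T2/T3): check pairwise unions and intersections of members of τ.
Counterexample for (T2): {62} ∪ {63} = {62, 63} ∉ τ. Therefore τ is NOT a topology.


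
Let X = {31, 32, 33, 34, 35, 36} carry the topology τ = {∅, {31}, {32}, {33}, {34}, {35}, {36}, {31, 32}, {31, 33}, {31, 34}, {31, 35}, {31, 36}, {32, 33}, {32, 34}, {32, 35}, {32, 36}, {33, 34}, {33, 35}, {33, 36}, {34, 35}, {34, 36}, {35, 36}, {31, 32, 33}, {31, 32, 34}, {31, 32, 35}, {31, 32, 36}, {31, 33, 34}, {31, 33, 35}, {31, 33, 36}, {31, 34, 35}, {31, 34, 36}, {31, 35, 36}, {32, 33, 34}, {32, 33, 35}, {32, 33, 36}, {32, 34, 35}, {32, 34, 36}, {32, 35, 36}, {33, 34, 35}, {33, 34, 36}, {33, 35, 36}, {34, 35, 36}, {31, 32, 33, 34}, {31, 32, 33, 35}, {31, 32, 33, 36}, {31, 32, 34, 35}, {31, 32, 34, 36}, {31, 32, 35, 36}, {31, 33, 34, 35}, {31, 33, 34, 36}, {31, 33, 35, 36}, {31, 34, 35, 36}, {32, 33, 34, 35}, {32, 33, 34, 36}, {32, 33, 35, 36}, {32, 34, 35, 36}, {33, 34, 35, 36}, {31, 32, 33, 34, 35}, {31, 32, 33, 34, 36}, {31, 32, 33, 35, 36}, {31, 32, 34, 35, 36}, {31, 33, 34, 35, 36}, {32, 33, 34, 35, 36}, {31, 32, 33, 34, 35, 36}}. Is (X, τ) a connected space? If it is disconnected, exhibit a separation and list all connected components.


(X, τ) is disconnected; components = [{31}, {32}, {33}, {34}, {35}, {36}].

Find clopen sets (U ∈ τ with X ∖ U ∈ τ):
  U = ∅, X ∖ U = {31, 32, 33, 34, 35, 36} — both open, so U is clopen.
  U = {31}, X ∖ U = {32, 33, 34, 35, 36} — both open, so U is clopen.
  U = {32}, X ∖ U = {31, 33, 34, 35, 36} — both open, so U is clopen.
  U = {33}, X ∖ U = {31, 32, 34, 35, 36} — both open, so U is clopen.
  U = {34}, X ∖ U = {31, 32, 33, 35, 36} — both open, so U is clopen.
  U = {35}, X ∖ U = {31, 32, 33, 34, 36} — both open, so U is clopen.
  U = {36}, X ∖ U = {31, 32, 33, 34, 35} — both open, so U is clopen.
  U = {31, 32}, X ∖ U = {33, 34, 35, 36} — both open, so U is clopen.
  U = {31, 33}, X ∖ U = {32, 34, 35, 36} — both open, so U is clopen.
  U = {31, 34}, X ∖ U = {32, 33, 35, 36} — both open, so U is clopen.
  U = {31, 35}, X ∖ U = {32, 33, 34, 36} — both open, so U is clopen.
  U = {31, 36}, X ∖ U = {32, 33, 34, 35} — both open, so U is clopen.
  U = {32, 33}, X ∖ U = {31, 34, 35, 36} — both open, so U is clopen.
  U = {32, 34}, X ∖ U = {31, 33, 35, 36} — both open, so U is clopen.
  U = {32, 35}, X ∖ U = {31, 33, 34, 36} — both open, so U is clopen.
  U = {32, 36}, X ∖ U = {31, 33, 34, 35} — both open, so U is clopen.
  U = {33, 34}, X ∖ U = {31, 32, 35, 36} — both open, so U is clopen.
  U = {33, 35}, X ∖ U = {31, 32, 34, 36} — both open, so U is clopen.
  U = {33, 36}, X ∖ U = {31, 32, 34, 35} — both open, so U is clopen.
  U = {34, 35}, X ∖ U = {31, 32, 33, 36} — both open, so U is clopen.
  U = {34, 36}, X ∖ U = {31, 32, 33, 35} — both open, so U is clopen.
  U = {35, 36}, X ∖ U = {31, 32, 33, 34} — both open, so U is clopen.
  U = {31, 32, 33}, X ∖ U = {34, 35, 36} — both open, so U is clopen.
  U = {31, 32, 34}, X ∖ U = {33, 35, 36} — both open, so U is clopen.
  U = {31, 32, 35}, X ∖ U = {33, 34, 36} — both open, so U is clopen.
  U = {31, 32, 36}, X ∖ U = {33, 34, 35} — both open, so U is clopen.
  U = {31, 33, 34}, X ∖ U = {32, 35, 36} — both open, so U is clopen.
  U = {31, 33, 35}, X ∖ U = {32, 34, 36} — both open, so U is clopen.
  U = {31, 33, 36}, X ∖ U = {32, 34, 35} — both open, so U is clopen.
  U = {31, 34, 35}, X ∖ U = {32, 33, 36} — both open, so U is clopen.
  U = {31, 34, 36}, X ∖ U = {32, 33, 35} — both open, so U is clopen.
  U = {31, 35, 36}, X ∖ U = {32, 33, 34} — both open, so U is clopen.
  U = {32, 33, 34}, X ∖ U = {31, 35, 36} — both open, so U is clopen.
  U = {32, 33, 35}, X ∖ U = {31, 34, 36} — both open, so U is clopen.
  U = {32, 33, 36}, X ∖ U = {31, 34, 35} — both open, so U is clopen.
  U = {32, 34, 35}, X ∖ U = {31, 33, 36} — both open, so U is clopen.
  U = {32, 34, 36}, X ∖ U = {31, 33, 35} — both open, so U is clopen.
  U = {32, 35, 36}, X ∖ U = {31, 33, 34} — both open, so U is clopen.
  U = {33, 34, 35}, X ∖ U = {31, 32, 36} — both open, so U is clopen.
  U = {33, 34, 36}, X ∖ U = {31, 32, 35} — both open, so U is clopen.
  U = {33, 35, 36}, X ∖ U = {31, 32, 34} — both open, so U is clopen.
  U = {34, 35, 36}, X ∖ U = {31, 32, 33} — both open, so U is clopen.
  U = {31, 32, 33, 34}, X ∖ U = {35, 36} — both open, so U is clopen.
  U = {31, 32, 33, 35}, X ∖ U = {34, 36} — both open, so U is clopen.
  U = {31, 32, 33, 36}, X ∖ U = {34, 35} — both open, so U is clopen.
  U = {31, 32, 34, 35}, X ∖ U = {33, 36} — both open, so U is clopen.
  U = {31, 32, 34, 36}, X ∖ U = {33, 35} — both open, so U is clopen.
  U = {31, 32, 35, 36}, X ∖ U = {33, 34} — both open, so U is clopen.
  U = {31, 33, 34, 35}, X ∖ U = {32, 36} — both open, so U is clopen.
  U = {31, 33, 34, 36}, X ∖ U = {32, 35} — both open, so U is clopen.
  U = {31, 33, 35, 36}, X ∖ U = {32, 34} — both open, so U is clopen.
  U = {31, 34, 35, 36}, X ∖ U = {32, 33} — both open, so U is clopen.
  U = {32, 33, 34, 35}, X ∖ U = {31, 36} — both open, so U is clopen.
  U = {32, 33, 34, 36}, X ∖ U = {31, 35} — both open, so U is clopen.
  U = {32, 33, 35, 36}, X ∖ U = {31, 34} — both open, so U is clopen.
  U = {32, 34, 35, 36}, X ∖ U = {31, 33} — both open, so U is clopen.
  U = {33, 34, 35, 36}, X ∖ U = {31, 32} — both open, so U is clopen.
  U = {31, 32, 33, 34, 35}, X ∖ U = {36} — both open, so U is clopen.
  U = {31, 32, 33, 34, 36}, X ∖ U = {35} — both open, so U is clopen.
  U = {31, 32, 33, 35, 36}, X ∖ U = {34} — both open, so U is clopen.
  U = {31, 32, 34, 35, 36}, X ∖ U = {33} — both open, so U is clopen.
  U = {31, 33, 34, 35, 36}, X ∖ U = {32} — both open, so U is clopen.
  U = {32, 33, 34, 35, 36}, X ∖ U = {31} — both open, so U is clopen.
  U = {31, 32, 33, 34, 35, 36}, X ∖ U = ∅ — both open, so U is clopen.
Nontrivial clopen(s) exist: e.g. {31, 32, 35, 36}. So (X, τ) is disconnected.
Compute connected components by grouping points that agree on all clopens:
  component: {31}
  component: {32}
  component: {33}
  component: {34}
  component: {35}
  component: {36}


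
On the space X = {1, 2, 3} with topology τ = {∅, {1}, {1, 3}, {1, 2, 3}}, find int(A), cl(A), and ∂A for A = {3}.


int(A) = ∅, cl(A) = {2, 3}, ∂A = {2, 3}.

Closed sets in (X, τ) are complements of opens:
  closed(X, τ) = {∅, {2}, {2, 3}, {1, 2, 3}}.
int(A) = ⋃ {U ∈ τ : U ⊆ A}. Opens contained in A: ∅.
Taking the union of these: int(A) = ∅.
cl(A) = ⋂ {C closed : A ⊆ C}. Closed sets containing A: {2, 3}, {1, 2, 3}.
Intersecting these: cl(A) = {2, 3}.
∂A = cl(A) ∖ int(A) = {2, 3} ∖ ∅ = {2, 3}.


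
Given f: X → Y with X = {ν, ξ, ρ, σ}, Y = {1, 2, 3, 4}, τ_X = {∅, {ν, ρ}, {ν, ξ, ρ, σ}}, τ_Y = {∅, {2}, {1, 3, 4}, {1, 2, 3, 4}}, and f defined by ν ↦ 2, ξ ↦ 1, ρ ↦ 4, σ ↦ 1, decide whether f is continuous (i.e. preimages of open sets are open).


f is NOT continuous.

Compute f^{-1}(U) for each U ∈ τ_Y:
  U = ∅: f^{-1}(U) = ∅ ∈ τ_X ✓.
  U = {2}: f^{-1}(U) = {ν} ∉ τ_X ✗.
  U = {1, 3, 4}: f^{-1}(U) = {ξ, ρ, σ} ∉ τ_X ✗.
  U = {1, 2, 3, 4}: f^{-1}(U) = {ν, ξ, ρ, σ} ∈ τ_X ✓.
Found U = {2} with f^{-1}(U) = {ν} not in τ_X. Therefore f is NOT continuous.


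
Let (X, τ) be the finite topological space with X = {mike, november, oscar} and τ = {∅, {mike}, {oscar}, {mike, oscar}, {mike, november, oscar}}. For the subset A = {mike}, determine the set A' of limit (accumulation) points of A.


A' = {november}

For each x ∈ X, list the open sets U ∈ τ with x ∈ U, then check whether U ∩ (A ∖ {x}) ≠ ∅ for every such U.
  x = mike: open {mike} ∋ x has {mike} ∩ (A ∖ {mike}) = ∅, so x is NOT a limit point.
  x = november: opens ∋ x are {mike, november, oscar}; each meets A ∖ {november}, so x IS a limit point.
  x = oscar: open {oscar} ∋ x has {oscar} ∩ (A ∖ {oscar}) = ∅, so x is NOT a limit point.
Collecting: A' = {november}.


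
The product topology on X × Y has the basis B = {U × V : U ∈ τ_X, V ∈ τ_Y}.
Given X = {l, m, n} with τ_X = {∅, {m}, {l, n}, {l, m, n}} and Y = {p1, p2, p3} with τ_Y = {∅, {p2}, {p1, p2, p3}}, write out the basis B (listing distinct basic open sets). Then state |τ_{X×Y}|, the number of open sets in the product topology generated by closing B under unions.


Basis B = {∅ × ∅, {m} × {p2}, {l, n} × {p2}, {l, m, n} × {p2}, {m} × {p1, p2, p3}, {l, n} × {p1, p2, p3}, {l, m, n} × {p1, p2, p3}}; |τ_{X×Y}| = 9.

Enumerate products U × V with U ∈ τ_X, V ∈ τ_Y (deduplicated):
  ∅ × ∅ = {} (∅)
  {m} × {p2} = {(m,p2)}
  {l, n} × {p2} = {(l,p2), (n,p2)}
  {l, m, n} × {p2} = {(l,p2), (m,p2), (n,p2)}
  {m} × {p1, p2, p3} = {(m,p1), (m,p2), (m,p3)}
  {l, n} × {p1, p2, p3} = {(l,p1), (l,p2), (l,p3), (n,p1), (n,p2), (n,p3)}
  {l, m, n} × {p1, p2, p3} = {(l,p1), (l,p2), (l,p3), (m,p1), (m,p2), (m,p3), (n,p1), (n,p2), (n,p3)}
These 7 distinct sets form the basis B.
Close under arbitrary unions to get τ_{X×Y}; counting gives |τ_{X×Y}| = 9.


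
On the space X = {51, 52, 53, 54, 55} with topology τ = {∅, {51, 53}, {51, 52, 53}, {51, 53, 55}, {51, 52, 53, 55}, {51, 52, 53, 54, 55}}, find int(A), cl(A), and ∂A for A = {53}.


int(A) = ∅, cl(A) = {51, 52, 53, 54, 55}, ∂A = {51, 52, 53, 54, 55}.

Closed sets in (X, τ) are complements of opens:
  closed(X, τ) = {∅, {54}, {52, 54}, {54, 55}, {52, 54, 55}, {51, 52, 53, 54, 55}}.
int(A) = ⋃ {U ∈ τ : U ⊆ A}. Opens contained in A: ∅.
Taking the union of these: int(A) = ∅.
cl(A) = ⋂ {C closed : A ⊆ C}. Closed sets containing A: {51, 52, 53, 54, 55}.
Intersecting these: cl(A) = {51, 52, 53, 54, 55}.
∂A = cl(A) ∖ int(A) = {51, 52, 53, 54, 55} ∖ ∅ = {51, 52, 53, 54, 55}.


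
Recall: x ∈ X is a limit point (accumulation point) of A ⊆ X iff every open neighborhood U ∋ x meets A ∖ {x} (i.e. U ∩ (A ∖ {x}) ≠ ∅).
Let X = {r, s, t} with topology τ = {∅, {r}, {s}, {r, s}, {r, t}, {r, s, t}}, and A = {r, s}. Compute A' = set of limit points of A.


A' = {t}

For each x ∈ X, list the open sets U ∈ τ with x ∈ U, then check whether U ∩ (A ∖ {x}) ≠ ∅ for every such U.
  x = r: open {r} ∋ x has {r} ∩ (A ∖ {r}) = ∅, so x is NOT a limit point.
  x = s: open {s} ∋ x has {s} ∩ (A ∖ {s}) = ∅, so x is NOT a limit point.
  x = t: opens ∋ x are {r, t}, {r, s, t}; each meets A ∖ {t}, so x IS a limit point.
Collecting: A' = {t}.


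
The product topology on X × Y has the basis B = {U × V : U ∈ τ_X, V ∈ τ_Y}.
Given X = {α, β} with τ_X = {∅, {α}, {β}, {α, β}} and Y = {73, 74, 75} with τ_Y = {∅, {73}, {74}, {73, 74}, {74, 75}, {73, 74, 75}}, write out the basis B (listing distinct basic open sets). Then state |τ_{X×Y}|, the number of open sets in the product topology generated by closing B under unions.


Basis B = {∅ × ∅, {α} × {73}, {α} × {74}, {β} × {73}, {β} × {74}, {α} × {73, 74}, {α, β} × {73}, {α} × {74, 75}, {α, β} × {74}, {β} × {73, 74}, {β} × {74, 75}, {α} × {73, 74, 75}, {β} × {73, 74, 75}, {α, β} × {73, 74}, {α, β} × {74, 75}, {α, β} × {73, 74, 75}}; |τ_{X×Y}| = 36.

Enumerate products U × V with U ∈ τ_X, V ∈ τ_Y (deduplicated):
  ∅ × ∅ = {} (∅)
  {α} × {73} = {(α,73)}
  {α} × {74} = {(α,74)}
  {β} × {73} = {(β,73)}
  {β} × {74} = {(β,74)}
  {α} × {73, 74} = {(α,73), (α,74)}
  {α, β} × {73} = {(α,73), (β,73)}
  {α} × {74, 75} = {(α,74), (α,75)}
  {α, β} × {74} = {(α,74), (β,74)}
  {β} × {73, 74} = {(β,73), (β,74)}
  {β} × {74, 75} = {(β,74), (β,75)}
  {α} × {73, 74, 75} = {(α,73), (α,74), (α,75)}
  {β} × {73, 74, 75} = {(β,73), (β,74), (β,75)}
  {α, β} × {73, 74} = {(α,73), (α,74), (β,73), (β,74)}
  {α, β} × {74, 75} = {(α,74), (α,75), (β,74), (β,75)}
  {α, β} × {73, 74, 75} = {(α,73), (α,74), (α,75), (β,73), (β,74), (β,75)}
These 16 distinct sets form the basis B.
Close under arbitrary unions to get τ_{X×Y}; counting gives |τ_{X×Y}| = 36.


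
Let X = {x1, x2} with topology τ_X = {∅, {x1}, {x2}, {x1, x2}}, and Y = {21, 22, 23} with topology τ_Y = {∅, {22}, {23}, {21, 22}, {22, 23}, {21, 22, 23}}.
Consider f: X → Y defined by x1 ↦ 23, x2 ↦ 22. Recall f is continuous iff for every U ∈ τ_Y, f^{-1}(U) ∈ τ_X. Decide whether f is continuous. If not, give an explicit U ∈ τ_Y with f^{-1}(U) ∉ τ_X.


f IS continuous.

Compute f^{-1}(U) for each U ∈ τ_Y:
  U = ∅: f^{-1}(U) = ∅ ∈ τ_X ✓.
  U = {22}: f^{-1}(U) = {x2} ∈ τ_X ✓.
  U = {23}: f^{-1}(U) = {x1} ∈ τ_X ✓.
  U = {21, 22}: f^{-1}(U) = {x2} ∈ τ_X ✓.
  U = {22, 23}: f^{-1}(U) = {x1, x2} ∈ τ_X ✓.
  U = {21, 22, 23}: f^{-1}(U) = {x1, x2} ∈ τ_X ✓.
Every preimage lies in τ_X, so f IS continuous.


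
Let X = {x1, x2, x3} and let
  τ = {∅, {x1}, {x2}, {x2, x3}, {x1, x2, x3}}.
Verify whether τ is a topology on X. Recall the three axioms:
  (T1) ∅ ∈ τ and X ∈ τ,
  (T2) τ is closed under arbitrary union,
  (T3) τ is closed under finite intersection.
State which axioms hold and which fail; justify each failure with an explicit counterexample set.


τ is NOT a topology on X.

Axiom (T1): ∅ ∈ τ? Yes; X ∈ τ? Yes.
Axiom (T2/T3): check pairwise unions and intersections of members of τ.
Counterexample for (T2): {x1} ∪ {x2} = {x1, x2} ∉ τ. Therefore τ is NOT a topology.


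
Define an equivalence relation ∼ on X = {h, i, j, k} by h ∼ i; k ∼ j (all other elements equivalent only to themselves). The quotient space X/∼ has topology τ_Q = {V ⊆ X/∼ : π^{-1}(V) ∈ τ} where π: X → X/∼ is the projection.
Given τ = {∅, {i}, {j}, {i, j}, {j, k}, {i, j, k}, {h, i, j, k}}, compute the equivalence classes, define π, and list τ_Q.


X/∼ = {[h=i], [j=k]}; |τ_Q| = 3.

Equivalence classes: [h=i], [j=k].
Quotient map π: X → X/∼ sends h ↦ [h=i], i ↦ [h=i], j ↦ [j=k], k ↦ [j=k].
For each subset V ⊆ X/∼, compute π^{-1}(V) ⊆ X and check whether π^{-1}(V) ∈ τ. V is open in τ_Q iff π^{-1}(V) ∈ τ.
  V = {}: π^{-1}(V) = ∅ ∈ τ ✓.
  V = {[h=i]}: π^{-1}(V) = {h, i} ∉ τ ✗.
  V = {[j=k]}: π^{-1}(V) = {j, k} ∈ τ ✓.
  V = {[h=i], [j=k]}: π^{-1}(V) = {h, i, j, k} ∈ τ ✓.
Open sets in the quotient: τ_Q = {{}, {[j=k]}, {[h=i], [j=k]}} (3 elements).


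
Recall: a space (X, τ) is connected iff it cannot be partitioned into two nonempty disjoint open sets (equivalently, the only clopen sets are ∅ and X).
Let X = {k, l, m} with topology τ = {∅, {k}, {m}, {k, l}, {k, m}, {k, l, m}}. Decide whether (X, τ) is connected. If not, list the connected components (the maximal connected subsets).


(X, τ) is disconnected; components = [{m}, {k, l}].

Find clopen sets (U ∈ τ with X ∖ U ∈ τ):
  U = ∅, X ∖ U = {k, l, m} — both open, so U is clopen.
  U = {m}, X ∖ U = {k, l} — both open, so U is clopen.
  U = {k, l}, X ∖ U = {m} — both open, so U is clopen.
  U = {k, l, m}, X ∖ U = ∅ — both open, so U is clopen.
Nontrivial clopen(s) exist: e.g. {k, l}. So (X, τ) is disconnected.
Compute connected components by grouping points that agree on all clopens:
  component: {m}
  component: {k, l}


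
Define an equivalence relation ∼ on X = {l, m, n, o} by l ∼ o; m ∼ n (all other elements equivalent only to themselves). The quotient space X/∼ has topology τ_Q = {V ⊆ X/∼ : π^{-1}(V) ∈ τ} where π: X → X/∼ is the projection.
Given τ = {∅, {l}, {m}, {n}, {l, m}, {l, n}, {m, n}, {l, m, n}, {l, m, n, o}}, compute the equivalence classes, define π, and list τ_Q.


X/∼ = {[l=o], [m=n]}; |τ_Q| = 3.

Equivalence classes: [l=o], [m=n].
Quotient map π: X → X/∼ sends l ↦ [l=o], m ↦ [m=n], n ↦ [m=n], o ↦ [l=o].
For each subset V ⊆ X/∼, compute π^{-1}(V) ⊆ X and check whether π^{-1}(V) ∈ τ. V is open in τ_Q iff π^{-1}(V) ∈ τ.
  V = {}: π^{-1}(V) = ∅ ∈ τ ✓.
  V = {[l=o]}: π^{-1}(V) = {l, o} ∉ τ ✗.
  V = {[m=n]}: π^{-1}(V) = {m, n} ∈ τ ✓.
  V = {[l=o], [m=n]}: π^{-1}(V) = {l, m, n, o} ∈ τ ✓.
Open sets in the quotient: τ_Q = {{}, {[m=n]}, {[l=o], [m=n]}} (3 elements).


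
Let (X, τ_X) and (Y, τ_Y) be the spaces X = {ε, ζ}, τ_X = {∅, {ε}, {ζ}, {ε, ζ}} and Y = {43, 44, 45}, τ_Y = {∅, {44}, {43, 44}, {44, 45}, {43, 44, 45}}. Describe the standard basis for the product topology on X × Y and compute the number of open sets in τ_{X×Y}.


Basis B = {∅ × ∅, {ε} × {44}, {ζ} × {44}, {ε} × {43, 44}, {ε} × {44, 45}, {ε, ζ} × {44}, {ζ} × {43, 44}, {ζ} × {44, 45}, {ε} × {43, 44, 45}, {ζ} × {43, 44, 45}, {ε, ζ} × {43, 44}, {ε, ζ} × {44, 45}, {ε, ζ} × {43, 44, 45}}; |τ_{X×Y}| = 25.

Enumerate products U × V with U ∈ τ_X, V ∈ τ_Y (deduplicated):
  ∅ × ∅ = {} (∅)
  {ε} × {44} = {(ε,44)}
  {ζ} × {44} = {(ζ,44)}
  {ε} × {43, 44} = {(ε,43), (ε,44)}
  {ε} × {44, 45} = {(ε,44), (ε,45)}
  {ε, ζ} × {44} = {(ε,44), (ζ,44)}
  {ζ} × {43, 44} = {(ζ,43), (ζ,44)}
  {ζ} × {44, 45} = {(ζ,44), (ζ,45)}
  {ε} × {43, 44, 45} = {(ε,43), (ε,44), (ε,45)}
  {ζ} × {43, 44, 45} = {(ζ,43), (ζ,44), (ζ,45)}
  {ε, ζ} × {43, 44} = {(ε,43), (ε,44), (ζ,43), (ζ,44)}
  {ε, ζ} × {44, 45} = {(ε,44), (ε,45), (ζ,44), (ζ,45)}
  {ε, ζ} × {43, 44, 45} = {(ε,43), (ε,44), (ε,45), (ζ,43), (ζ,44), (ζ,45)}
These 13 distinct sets form the basis B.
Close under arbitrary unions to get τ_{X×Y}; counting gives |τ_{X×Y}| = 25.


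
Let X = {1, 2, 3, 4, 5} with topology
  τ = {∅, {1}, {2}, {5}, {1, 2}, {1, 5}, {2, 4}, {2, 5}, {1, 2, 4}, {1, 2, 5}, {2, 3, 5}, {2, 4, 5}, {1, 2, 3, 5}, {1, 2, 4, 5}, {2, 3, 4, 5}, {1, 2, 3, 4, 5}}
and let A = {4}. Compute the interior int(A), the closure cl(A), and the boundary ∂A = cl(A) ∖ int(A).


int(A) = ∅, cl(A) = {4}, ∂A = {4}.

Closed sets in (X, τ) are complements of opens:
  closed(X, τ) = {∅, {1}, {3}, {4}, {1, 3}, {1, 4}, {3, 4}, {3, 5}, {1, 3, 4}, {1, 3, 5}, {2, 3, 4}, {3, 4, 5}, {1, 2, 3, 4}, {1, 3, 4, 5}, {2, 3, 4, 5}, {1, 2, 3, 4, 5}}.
int(A) = ⋃ {U ∈ τ : U ⊆ A}. Opens contained in A: ∅.
Taking the union of these: int(A) = ∅.
cl(A) = ⋂ {C closed : A ⊆ C}. Closed sets containing A: {4}, {1, 4}, {3, 4}, {1, 3, 4}, {2, 3, 4}, {3, 4, 5}, {1, 2, 3, 4}, {1, 3, 4, 5}, {2, 3, 4, 5}, {1, 2, 3, 4, 5}.
Intersecting these: cl(A) = {4}.
∂A = cl(A) ∖ int(A) = {4} ∖ ∅ = {4}.


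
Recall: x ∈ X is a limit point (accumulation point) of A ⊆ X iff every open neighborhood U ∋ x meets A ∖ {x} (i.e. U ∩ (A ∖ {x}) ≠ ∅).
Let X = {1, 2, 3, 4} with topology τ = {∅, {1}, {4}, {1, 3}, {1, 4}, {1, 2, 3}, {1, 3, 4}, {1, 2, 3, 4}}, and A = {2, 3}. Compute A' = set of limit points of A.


A' = {2}

For each x ∈ X, list the open sets U ∈ τ with x ∈ U, then check whether U ∩ (A ∖ {x}) ≠ ∅ for every such U.
  x = 1: open {1} ∋ x has {1} ∩ (A ∖ {1}) = ∅, so x is NOT a limit point.
  x = 2: opens ∋ x are {1, 2, 3}, {1, 2, 3, 4}; each meets A ∖ {2}, so x IS a limit point.
  x = 3: open {1, 3} ∋ x has {1, 3} ∩ (A ∖ {3}) = ∅, so x is NOT a limit point.
  x = 4: open {4} ∋ x has {4} ∩ (A ∖ {4}) = ∅, so x is NOT a limit point.
Collecting: A' = {2}.


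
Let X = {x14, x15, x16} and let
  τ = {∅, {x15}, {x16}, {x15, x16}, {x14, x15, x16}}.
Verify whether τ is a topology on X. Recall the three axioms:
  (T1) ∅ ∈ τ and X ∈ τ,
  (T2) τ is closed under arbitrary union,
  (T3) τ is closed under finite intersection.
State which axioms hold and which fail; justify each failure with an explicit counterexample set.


τ IS a topology on X.

Axiom (T1): ∅ ∈ τ? Yes; X ∈ τ? Yes.
Axiom (T2/T3): check pairwise unions and intersections of members of τ.
All pairwise intersections and unions checked — each lies in τ. Therefore τ satisfies (T1), (T2), (T3): it IS a topology on X.


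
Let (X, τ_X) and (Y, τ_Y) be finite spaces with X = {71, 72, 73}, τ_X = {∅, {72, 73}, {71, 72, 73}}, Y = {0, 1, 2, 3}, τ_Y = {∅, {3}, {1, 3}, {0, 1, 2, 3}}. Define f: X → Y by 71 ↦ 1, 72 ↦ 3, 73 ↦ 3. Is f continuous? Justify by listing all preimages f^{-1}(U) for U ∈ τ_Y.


f IS continuous.

Compute f^{-1}(U) for each U ∈ τ_Y:
  U = ∅: f^{-1}(U) = ∅ ∈ τ_X ✓.
  U = {3}: f^{-1}(U) = {72, 73} ∈ τ_X ✓.
  U = {1, 3}: f^{-1}(U) = {71, 72, 73} ∈ τ_X ✓.
  U = {0, 1, 2, 3}: f^{-1}(U) = {71, 72, 73} ∈ τ_X ✓.
Every preimage lies in τ_X, so f IS continuous.


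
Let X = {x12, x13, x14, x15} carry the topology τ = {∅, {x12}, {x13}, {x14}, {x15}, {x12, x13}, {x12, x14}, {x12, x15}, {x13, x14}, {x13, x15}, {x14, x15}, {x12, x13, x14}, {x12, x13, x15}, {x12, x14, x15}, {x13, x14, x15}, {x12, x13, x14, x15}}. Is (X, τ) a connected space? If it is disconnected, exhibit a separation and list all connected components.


(X, τ) is disconnected; components = [{x12}, {x13}, {x14}, {x15}].

Find clopen sets (U ∈ τ with X ∖ U ∈ τ):
  U = ∅, X ∖ U = {x12, x13, x14, x15} — both open, so U is clopen.
  U = {x12}, X ∖ U = {x13, x14, x15} — both open, so U is clopen.
  U = {x13}, X ∖ U = {x12, x14, x15} — both open, so U is clopen.
  U = {x14}, X ∖ U = {x12, x13, x15} — both open, so U is clopen.
  U = {x15}, X ∖ U = {x12, x13, x14} — both open, so U is clopen.
  U = {x12, x13}, X ∖ U = {x14, x15} — both open, so U is clopen.
  U = {x12, x14}, X ∖ U = {x13, x15} — both open, so U is clopen.
  U = {x12, x15}, X ∖ U = {x13, x14} — both open, so U is clopen.
  U = {x13, x14}, X ∖ U = {x12, x15} — both open, so U is clopen.
  U = {x13, x15}, X ∖ U = {x12, x14} — both open, so U is clopen.
  U = {x14, x15}, X ∖ U = {x12, x13} — both open, so U is clopen.
  U = {x12, x13, x14}, X ∖ U = {x15} — both open, so U is clopen.
  U = {x12, x13, x15}, X ∖ U = {x14} — both open, so U is clopen.
  U = {x12, x14, x15}, X ∖ U = {x13} — both open, so U is clopen.
  U = {x13, x14, x15}, X ∖ U = {x12} — both open, so U is clopen.
  U = {x12, x13, x14, x15}, X ∖ U = ∅ — both open, so U is clopen.
Nontrivial clopen(s) exist: e.g. {x12, x15}. So (X, τ) is disconnected.
Compute connected components by grouping points that agree on all clopens:
  component: {x12}
  component: {x13}
  component: {x14}
  component: {x15}


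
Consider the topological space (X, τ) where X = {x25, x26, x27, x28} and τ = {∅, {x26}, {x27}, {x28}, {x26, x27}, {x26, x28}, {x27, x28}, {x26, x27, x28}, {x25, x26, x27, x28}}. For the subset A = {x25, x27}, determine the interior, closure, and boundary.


int(A) = {x27}, cl(A) = {x25, x27}, ∂A = {x25}.

Closed sets in (X, τ) are complements of opens:
  closed(X, τ) = {∅, {x25}, {x25, x26}, {x25, x27}, {x25, x28}, {x25, x26, x27}, {x25, x26, x28}, {x25, x27, x28}, {x25, x26, x27, x28}}.
int(A) = ⋃ {U ∈ τ : U ⊆ A}. Opens contained in A: ∅, {x27}.
Taking the union of these: int(A) = {x27}.
cl(A) = ⋂ {C closed : A ⊆ C}. Closed sets containing A: {x25, x27}, {x25, x26, x27}, {x25, x27, x28}, {x25, x26, x27, x28}.
Intersecting these: cl(A) = {x25, x27}.
∂A = cl(A) ∖ int(A) = {x25, x27} ∖ {x27} = {x25}.


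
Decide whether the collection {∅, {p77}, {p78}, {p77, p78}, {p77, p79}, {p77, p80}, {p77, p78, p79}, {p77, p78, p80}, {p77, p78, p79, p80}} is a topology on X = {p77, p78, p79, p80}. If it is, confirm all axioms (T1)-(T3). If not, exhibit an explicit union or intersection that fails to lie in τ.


τ is NOT a topology on X.

Axiom (T1): ∅ ∈ τ? Yes; X ∈ τ? Yes.
Axiom (T2/T3): check pairwise unions and intersections of members of τ.
Counterexample for (T2): {p77, p79} ∪ {p77, p80} = {p77, p79, p80} ∉ τ. Therefore τ is NOT a topology.


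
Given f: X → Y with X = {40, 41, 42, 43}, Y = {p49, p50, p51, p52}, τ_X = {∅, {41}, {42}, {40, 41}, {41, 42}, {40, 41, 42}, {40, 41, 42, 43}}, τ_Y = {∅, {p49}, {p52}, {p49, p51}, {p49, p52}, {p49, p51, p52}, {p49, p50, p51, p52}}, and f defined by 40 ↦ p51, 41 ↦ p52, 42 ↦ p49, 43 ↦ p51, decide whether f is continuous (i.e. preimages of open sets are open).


f is NOT continuous.

Compute f^{-1}(U) for each U ∈ τ_Y:
  U = ∅: f^{-1}(U) = ∅ ∈ τ_X ✓.
  U = {p49}: f^{-1}(U) = {42} ∈ τ_X ✓.
  U = {p52}: f^{-1}(U) = {41} ∈ τ_X ✓.
  U = {p49, p51}: f^{-1}(U) = {40, 42, 43} ∉ τ_X ✗.
  U = {p49, p52}: f^{-1}(U) = {41, 42} ∈ τ_X ✓.
  U = {p49, p51, p52}: f^{-1}(U) = {40, 41, 42, 43} ∈ τ_X ✓.
  U = {p49, p50, p51, p52}: f^{-1}(U) = {40, 41, 42, 43} ∈ τ_X ✓.
Found U = {p49, p51} with f^{-1}(U) = {40, 42, 43} not in τ_X. Therefore f is NOT continuous.


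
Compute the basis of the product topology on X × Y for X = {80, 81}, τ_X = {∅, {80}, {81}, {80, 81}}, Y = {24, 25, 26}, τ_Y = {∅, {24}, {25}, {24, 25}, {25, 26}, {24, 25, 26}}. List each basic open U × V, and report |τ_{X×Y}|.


Basis B = {∅ × ∅, {80} × {24}, {80} × {25}, {81} × {24}, {81} × {25}, {80} × {24, 25}, {80, 81} × {24}, {80} × {25, 26}, {80, 81} × {25}, {81} × {24, 25}, {81} × {25, 26}, {80} × {24, 25, 26}, {81} × {24, 25, 26}, {80, 81} × {24, 25}, {80, 81} × {25, 26}, {80, 81} × {24, 25, 26}}; |τ_{X×Y}| = 36.

Enumerate products U × V with U ∈ τ_X, V ∈ τ_Y (deduplicated):
  ∅ × ∅ = {} (∅)
  {80} × {24} = {(80,24)}
  {80} × {25} = {(80,25)}
  {81} × {24} = {(81,24)}
  {81} × {25} = {(81,25)}
  {80} × {24, 25} = {(80,24), (80,25)}
  {80, 81} × {24} = {(80,24), (81,24)}
  {80} × {25, 26} = {(80,25), (80,26)}
  {80, 81} × {25} = {(80,25), (81,25)}
  {81} × {24, 25} = {(81,24), (81,25)}
  {81} × {25, 26} = {(81,25), (81,26)}
  {80} × {24, 25, 26} = {(80,24), (80,25), (80,26)}
  {81} × {24, 25, 26} = {(81,24), (81,25), (81,26)}
  {80, 81} × {24, 25} = {(80,24), (80,25), (81,24), (81,25)}
  {80, 81} × {25, 26} = {(80,25), (80,26), (81,25), (81,26)}
  {80, 81} × {24, 25, 26} = {(80,24), (80,25), (80,26), (81,24), (81,25), (81,26)}
These 16 distinct sets form the basis B.
Close under arbitrary unions to get τ_{X×Y}; counting gives |τ_{X×Y}| = 36.


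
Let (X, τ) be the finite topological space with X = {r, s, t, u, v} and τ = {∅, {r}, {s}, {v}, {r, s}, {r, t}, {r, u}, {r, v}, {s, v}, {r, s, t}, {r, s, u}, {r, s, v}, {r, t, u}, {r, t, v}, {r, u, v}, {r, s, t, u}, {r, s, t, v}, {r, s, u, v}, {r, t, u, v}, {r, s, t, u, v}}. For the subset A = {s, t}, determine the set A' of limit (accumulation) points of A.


A' = ∅

For each x ∈ X, list the open sets U ∈ τ with x ∈ U, then check whether U ∩ (A ∖ {x}) ≠ ∅ for every such U.
  x = r: open {r} ∋ x has {r} ∩ (A ∖ {r}) = ∅, so x is NOT a limit point.
  x = s: open {s} ∋ x has {s} ∩ (A ∖ {s}) = ∅, so x is NOT a limit point.
  x = t: open {r, t} ∋ x has {r, t} ∩ (A ∖ {t}) = ∅, so x is NOT a limit point.
  x = u: open {r, u} ∋ x has {r, u} ∩ (A ∖ {u}) = ∅, so x is NOT a limit point.
  x = v: open {v} ∋ x has {v} ∩ (A ∖ {v}) = ∅, so x is NOT a limit point.
Collecting: A' = ∅.


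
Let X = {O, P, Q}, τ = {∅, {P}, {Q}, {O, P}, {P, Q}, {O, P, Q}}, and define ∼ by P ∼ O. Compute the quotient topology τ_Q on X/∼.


X/∼ = {[O=P], [Q]}; |τ_Q| = 4.

Equivalence classes: [O=P], [Q].
Quotient map π: X → X/∼ sends O ↦ [O=P], P ↦ [O=P], Q ↦ [Q].
For each subset V ⊆ X/∼, compute π^{-1}(V) ⊆ X and check whether π^{-1}(V) ∈ τ. V is open in τ_Q iff π^{-1}(V) ∈ τ.
  V = {}: π^{-1}(V) = ∅ ∈ τ ✓.
  V = {[O=P]}: π^{-1}(V) = {O, P} ∈ τ ✓.
  V = {[Q]}: π^{-1}(V) = {Q} ∈ τ ✓.
  V = {[O=P], [Q]}: π^{-1}(V) = {O, P, Q} ∈ τ ✓.
Open sets in the quotient: τ_Q = {{}, {[O=P]}, {[Q]}, {[O=P], [Q]}} (4 elements).


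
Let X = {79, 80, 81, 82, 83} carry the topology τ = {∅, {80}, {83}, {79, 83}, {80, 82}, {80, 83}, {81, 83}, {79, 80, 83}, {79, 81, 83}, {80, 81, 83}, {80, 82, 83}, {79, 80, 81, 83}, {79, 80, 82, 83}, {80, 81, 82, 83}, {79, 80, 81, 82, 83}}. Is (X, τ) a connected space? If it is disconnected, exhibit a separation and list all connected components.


(X, τ) is disconnected; components = [{80, 82}, {79, 81, 83}].

Find clopen sets (U ∈ τ with X ∖ U ∈ τ):
  U = ∅, X ∖ U = {79, 80, 81, 82, 83} — both open, so U is clopen.
  U = {80, 82}, X ∖ U = {79, 81, 83} — both open, so U is clopen.
  U = {79, 81, 83}, X ∖ U = {80, 82} — both open, so U is clopen.
  U = {79, 80, 81, 82, 83}, X ∖ U = ∅ — both open, so U is clopen.
Nontrivial clopen(s) exist: e.g. {79, 81, 83}. So (X, τ) is disconnected.
Compute connected components by grouping points that agree on all clopens:
  component: {80, 82}
  component: {79, 81, 83}


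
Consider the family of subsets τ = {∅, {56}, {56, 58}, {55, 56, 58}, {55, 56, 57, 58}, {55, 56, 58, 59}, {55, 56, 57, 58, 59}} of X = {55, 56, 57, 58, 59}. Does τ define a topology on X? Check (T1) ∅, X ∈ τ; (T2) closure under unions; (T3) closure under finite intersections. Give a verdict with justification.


τ IS a topology on X.

Axiom (T1): ∅ ∈ τ? Yes; X ∈ τ? Yes.
Axiom (T2/T3): check pairwise unions and intersections of members of τ.
All pairwise intersections and unions checked — each lies in τ. Therefore τ satisfies (T1), (T2), (T3): it IS a topology on X.


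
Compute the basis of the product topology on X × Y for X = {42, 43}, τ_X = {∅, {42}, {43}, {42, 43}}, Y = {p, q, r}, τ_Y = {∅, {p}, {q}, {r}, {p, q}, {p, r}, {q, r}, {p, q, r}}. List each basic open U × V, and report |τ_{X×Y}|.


Basis B = {∅ × ∅, {42} × {p}, {42} × {q}, {42} × {r}, {43} × {p}, {43} × {q}, {43} × {r}, {42} × {p, q}, {42} × {p, r}, {42, 43} × {p}, {42} × {q, r}, {42, 43} × {q}, {42, 43} × {r}, {43} × {p, q}, {43} × {p, r}, {43} × {q, r}, {42} × {p, q, r}, {43} × {p, q, r}, {42, 43} × {p, q}, {42, 43} × {p, r}, {42, 43} × {q, r}, {42, 43} × {p, q, r}}; |τ_{X×Y}| = 64.

Enumerate products U × V with U ∈ τ_X, V ∈ τ_Y (deduplicated):
  ∅ × ∅ = {} (∅)
  {42} × {p} = {(42,p)}
  {42} × {q} = {(42,q)}
  {42} × {r} = {(42,r)}
  {43} × {p} = {(43,p)}
  {43} × {q} = {(43,q)}
  {43} × {r} = {(43,r)}
  {42} × {p, q} = {(42,p), (42,q)}
  {42} × {p, r} = {(42,p), (42,r)}
  {42, 43} × {p} = {(42,p), (43,p)}
  {42} × {q, r} = {(42,q), (42,r)}
  {42, 43} × {q} = {(42,q), (43,q)}
  {42, 43} × {r} = {(42,r), (43,r)}
  {43} × {p, q} = {(43,p), (43,q)}
  {43} × {p, r} = {(43,p), (43,r)}
  {43} × {q, r} = {(43,q), (43,r)}
  {42} × {p, q, r} = {(42,p), (42,q), (42,r)}
  {43} × {p, q, r} = {(43,p), (43,q), (43,r)}
  {42, 43} × {p, q} = {(42,p), (42,q), (43,p), (43,q)}
  {42, 43} × {p, r} = {(42,p), (42,r), (43,p), (43,r)}
  {42, 43} × {q, r} = {(42,q), (42,r), (43,q), (43,r)}
  {42, 43} × {p, q, r} = {(42,p), (42,q), (42,r), (43,p), (43,q), (43,r)}
These 22 distinct sets form the basis B.
Close under arbitrary unions to get τ_{X×Y}; counting gives |τ_{X×Y}| = 64.


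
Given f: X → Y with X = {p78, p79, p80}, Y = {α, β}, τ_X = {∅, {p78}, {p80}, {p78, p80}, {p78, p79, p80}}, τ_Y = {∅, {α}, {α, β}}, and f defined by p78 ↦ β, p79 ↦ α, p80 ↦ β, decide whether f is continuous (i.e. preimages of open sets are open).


f is NOT continuous.

Compute f^{-1}(U) for each U ∈ τ_Y:
  U = ∅: f^{-1}(U) = ∅ ∈ τ_X ✓.
  U = {α}: f^{-1}(U) = {p79} ∉ τ_X ✗.
  U = {α, β}: f^{-1}(U) = {p78, p79, p80} ∈ τ_X ✓.
Found U = {α} with f^{-1}(U) = {p79} not in τ_X. Therefore f is NOT continuous.


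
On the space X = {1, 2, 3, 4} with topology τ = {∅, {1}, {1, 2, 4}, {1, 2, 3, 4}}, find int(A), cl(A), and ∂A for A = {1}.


int(A) = {1}, cl(A) = {1, 2, 3, 4}, ∂A = {2, 3, 4}.

Closed sets in (X, τ) are complements of opens:
  closed(X, τ) = {∅, {3}, {2, 3, 4}, {1, 2, 3, 4}}.
int(A) = ⋃ {U ∈ τ : U ⊆ A}. Opens contained in A: ∅, {1}.
Taking the union of these: int(A) = {1}.
cl(A) = ⋂ {C closed : A ⊆ C}. Closed sets containing A: {1, 2, 3, 4}.
Intersecting these: cl(A) = {1, 2, 3, 4}.
∂A = cl(A) ∖ int(A) = {1, 2, 3, 4} ∖ {1} = {2, 3, 4}.


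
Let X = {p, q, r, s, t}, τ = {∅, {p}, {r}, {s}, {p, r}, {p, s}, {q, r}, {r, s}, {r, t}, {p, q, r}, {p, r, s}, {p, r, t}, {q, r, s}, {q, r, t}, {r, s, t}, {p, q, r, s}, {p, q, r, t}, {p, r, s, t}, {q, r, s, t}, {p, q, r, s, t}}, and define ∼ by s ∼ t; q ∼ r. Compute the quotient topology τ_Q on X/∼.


X/∼ = {[p], [q=r], [s=t]}; |τ_Q| = 6.

Equivalence classes: [p], [q=r], [s=t].
Quotient map π: X → X/∼ sends p ↦ [p], q ↦ [q=r], r ↦ [q=r], s ↦ [s=t], t ↦ [s=t].
For each subset V ⊆ X/∼, compute π^{-1}(V) ⊆ X and check whether π^{-1}(V) ∈ τ. V is open in τ_Q iff π^{-1}(V) ∈ τ.
  V = {}: π^{-1}(V) = ∅ ∈ τ ✓.
  V = {[p]}: π^{-1}(V) = {p} ∈ τ ✓.
  V = {[q=r]}: π^{-1}(V) = {q, r} ∈ τ ✓.
  V = {[p], [q=r]}: π^{-1}(V) = {p, q, r} ∈ τ ✓.
  V = {[s=t]}: π^{-1}(V) = {s, t} ∉ τ ✗.
  V = {[p], [s=t]}: π^{-1}(V) = {p, s, t} ∉ τ ✗.
  V = {[q=r], [s=t]}: π^{-1}(V) = {q, r, s, t} ∈ τ ✓.
  V = {[p], [q=r], [s=t]}: π^{-1}(V) = {p, q, r, s, t} ∈ τ ✓.
Open sets in the quotient: τ_Q = {{}, {[p]}, {[q=r]}, {[p], [q=r]}, {[q=r], [s=t]}, {[p], [q=r], [s=t]}} (6 elements).


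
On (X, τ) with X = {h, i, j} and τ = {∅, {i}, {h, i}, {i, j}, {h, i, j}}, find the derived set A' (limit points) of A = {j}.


A' = ∅

For each x ∈ X, list the open sets U ∈ τ with x ∈ U, then check whether U ∩ (A ∖ {x}) ≠ ∅ for every such U.
  x = h: open {h, i} ∋ x has {h, i} ∩ (A ∖ {h}) = ∅, so x is NOT a limit point.
  x = i: open {i} ∋ x has {i} ∩ (A ∖ {i}) = ∅, so x is NOT a limit point.
  x = j: open {i, j} ∋ x has {i, j} ∩ (A ∖ {j}) = ∅, so x is NOT a limit point.
Collecting: A' = ∅.


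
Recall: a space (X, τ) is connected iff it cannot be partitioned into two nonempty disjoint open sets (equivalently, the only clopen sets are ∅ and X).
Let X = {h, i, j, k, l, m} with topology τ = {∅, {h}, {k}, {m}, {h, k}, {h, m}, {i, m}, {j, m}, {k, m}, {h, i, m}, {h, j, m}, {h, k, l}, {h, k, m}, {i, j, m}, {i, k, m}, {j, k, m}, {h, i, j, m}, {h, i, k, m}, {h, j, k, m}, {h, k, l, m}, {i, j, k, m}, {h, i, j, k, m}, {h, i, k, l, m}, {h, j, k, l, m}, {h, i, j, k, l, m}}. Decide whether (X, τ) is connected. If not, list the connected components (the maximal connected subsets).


(X, τ) is disconnected; components = [{h, k, l}, {i, j, m}].

Find clopen sets (U ∈ τ with X ∖ U ∈ τ):
  U = ∅, X ∖ U = {h, i, j, k, l, m} — both open, so U is clopen.
  U = {h, k, l}, X ∖ U = {i, j, m} — both open, so U is clopen.
  U = {i, j, m}, X ∖ U = {h, k, l} — both open, so U is clopen.
  U = {h, i, j, k, l, m}, X ∖ U = ∅ — both open, so U is clopen.
Nontrivial clopen(s) exist: e.g. {h, k, l}. So (X, τ) is disconnected.
Compute connected components by grouping points that agree on all clopens:
  component: {h, k, l}
  component: {i, j, m}


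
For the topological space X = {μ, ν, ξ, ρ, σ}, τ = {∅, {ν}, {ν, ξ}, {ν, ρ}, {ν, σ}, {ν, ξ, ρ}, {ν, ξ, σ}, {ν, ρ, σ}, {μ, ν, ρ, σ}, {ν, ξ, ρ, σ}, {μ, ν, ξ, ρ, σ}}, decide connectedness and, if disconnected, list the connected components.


(X, τ) is connected.

Find clopen sets (U ∈ τ with X ∖ U ∈ τ):
  U = ∅, X ∖ U = {μ, ν, ξ, ρ, σ} — both open, so U is clopen.
  U = {μ, ν, ξ, ρ, σ}, X ∖ U = ∅ — both open, so U is clopen.
Only trivial clopens (∅ and X) exist, so (X, τ) is connected.
Compute connected components by grouping points that agree on all clopens:
  component: {μ, ν, ξ, ρ, σ}


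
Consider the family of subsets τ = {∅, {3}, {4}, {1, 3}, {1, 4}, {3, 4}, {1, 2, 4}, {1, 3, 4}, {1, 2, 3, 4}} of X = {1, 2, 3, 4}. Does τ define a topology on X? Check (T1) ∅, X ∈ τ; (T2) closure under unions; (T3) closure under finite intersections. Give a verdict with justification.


τ is NOT a topology on X.

Axiom (T1): ∅ ∈ τ? Yes; X ∈ τ? Yes.
Axiom (T2/T3): check pairwise unions and intersections of members of τ.
Counterexample for (T3): {1, 3} ∩ {1, 4} = {1} ∉ τ. Therefore τ is NOT a topology.


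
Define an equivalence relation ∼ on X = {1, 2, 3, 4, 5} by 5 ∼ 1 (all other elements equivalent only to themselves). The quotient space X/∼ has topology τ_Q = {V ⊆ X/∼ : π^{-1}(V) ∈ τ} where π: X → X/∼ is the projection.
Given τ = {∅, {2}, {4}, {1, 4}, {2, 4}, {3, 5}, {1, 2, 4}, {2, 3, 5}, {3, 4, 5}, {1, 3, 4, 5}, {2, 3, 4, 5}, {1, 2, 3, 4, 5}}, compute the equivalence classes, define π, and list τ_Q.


X/∼ = {[1=5], [2], [3], [4]}; |τ_Q| = 6.

Equivalence classes: [1=5], [2], [3], [4].
Quotient map π: X → X/∼ sends 1 ↦ [1=5], 2 ↦ [2], 3 ↦ [3], 4 ↦ [4], 5 ↦ [1=5].
For each subset V ⊆ X/∼, compute π^{-1}(V) ⊆ X and check whether π^{-1}(V) ∈ τ. V is open in τ_Q iff π^{-1}(V) ∈ τ.
  V = {}: π^{-1}(V) = ∅ ∈ τ ✓.
  V = {[1=5]}: π^{-1}(V) = {1, 5} ∉ τ ✗.
  V = {[2]}: π^{-1}(V) = {2} ∈ τ ✓.
  V = {[1=5], [2]}: π^{-1}(V) = {1, 2, 5} ∉ τ ✗.
  V = {[3]}: π^{-1}(V) = {3} ∉ τ ✗.
  V = {[1=5], [3]}: π^{-1}(V) = {1, 3, 5} ∉ τ ✗.
  V = {[2], [3]}: π^{-1}(V) = {2, 3} ∉ τ ✗.
  V = {[1=5], [2], [3]}: π^{-1}(V) = {1, 2, 3, 5} ∉ τ ✗.
  V = {[4]}: π^{-1}(V) = {4} ∈ τ ✓.
  V = {[1=5], [4]}: π^{-1}(V) = {1, 4, 5} ∉ τ ✗.
  V = {[2], [4]}: π^{-1}(V) = {2, 4} ∈ τ ✓.
  V = {[1=5], [2], [4]}: π^{-1}(V) = {1, 2, 4, 5} ∉ τ ✗.
  V = {[3], [4]}: π^{-1}(V) = {3, 4} ∉ τ ✗.
  V = {[1=5], [3], [4]}: π^{-1}(V) = {1, 3, 4, 5} ∈ τ ✓.
  V = {[2], [3], [4]}: π^{-1}(V) = {2, 3, 4} ∉ τ ✗.
  V = {[1=5], [2], [3], [4]}: π^{-1}(V) = {1, 2, 3, 4, 5} ∈ τ ✓.
Open sets in the quotient: τ_Q = {{}, {[2]}, {[4]}, {[2], [4]}, {[1=5], [3], [4]}, {[1=5], [2], [3], [4]}} (6 elements).
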